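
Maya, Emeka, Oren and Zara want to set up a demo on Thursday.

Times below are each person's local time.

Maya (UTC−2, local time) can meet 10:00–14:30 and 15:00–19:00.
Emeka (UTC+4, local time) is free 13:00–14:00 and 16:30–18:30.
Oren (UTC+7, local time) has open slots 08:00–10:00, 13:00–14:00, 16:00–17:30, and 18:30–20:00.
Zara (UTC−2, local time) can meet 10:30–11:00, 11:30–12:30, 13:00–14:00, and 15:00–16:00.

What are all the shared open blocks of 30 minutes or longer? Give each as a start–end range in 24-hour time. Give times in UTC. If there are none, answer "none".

Maya → UTC: 12:00–16:30, 17:00–21:00.
Emeka → UTC: 09:00–10:00, 12:30–14:30.
Oren → UTC: 01:00–03:00, 06:00–07:00, 09:00–10:30, 11:30–13:00.
Zara → UTC: 12:30–13:00, 13:30–14:30, 15:00–16:00, 17:00–18:00.
Maya ∩ Emeka: 12:30–14:30.
Maya ∩ Emeka ∩ Oren: 12:30–13:00.
Maya ∩ Emeka ∩ Oren ∩ Zara: 12:30–13:00.
Windows ≥ 30 min: 12:30–13:00.

12:30–13:00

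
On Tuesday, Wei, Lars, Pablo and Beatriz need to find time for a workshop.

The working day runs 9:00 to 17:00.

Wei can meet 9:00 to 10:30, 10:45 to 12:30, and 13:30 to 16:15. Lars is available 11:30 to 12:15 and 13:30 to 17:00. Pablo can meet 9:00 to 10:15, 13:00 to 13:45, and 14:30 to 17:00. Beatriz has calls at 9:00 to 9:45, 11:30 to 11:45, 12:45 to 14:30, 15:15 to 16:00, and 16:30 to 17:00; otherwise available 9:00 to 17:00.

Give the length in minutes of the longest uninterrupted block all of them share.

Beatriz free within 09:00–17:00: 09:45–11:30, 11:45–12:45, 14:30–15:15, 16:00–16:30.
Wei ∩ Lars: 11:30–12:15, 13:30–16:15.
Wei ∩ Lars ∩ Pablo: 13:30–13:45, 14:30–16:15.
Wei ∩ Lars ∩ Pablo ∩ Beatriz: 14:30–15:15, 16:00–16:15.
Common window lengths: 45, 15 min; longest is 45.

45 minutes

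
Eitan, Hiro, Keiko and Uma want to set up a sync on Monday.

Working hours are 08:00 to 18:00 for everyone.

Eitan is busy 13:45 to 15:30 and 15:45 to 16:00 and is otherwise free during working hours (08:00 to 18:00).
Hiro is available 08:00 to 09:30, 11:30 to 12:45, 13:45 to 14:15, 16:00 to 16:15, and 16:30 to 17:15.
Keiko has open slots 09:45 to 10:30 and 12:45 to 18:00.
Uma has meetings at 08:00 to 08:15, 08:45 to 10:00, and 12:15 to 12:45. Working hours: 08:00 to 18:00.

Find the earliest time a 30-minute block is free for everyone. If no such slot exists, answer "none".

16:30

Eitan free within 08:00–18:00: 08:00–13:45, 15:30–15:45, 16:00–18:00.
Uma free within 08:00–18:00: 08:15–08:45, 10:00–12:15, 12:45–18:00.
Eitan ∩ Hiro: 08:00–09:30, 11:30–12:45, 16:00–16:15, 16:30–17:15.
Eitan ∩ Hiro ∩ Keiko: 16:00–16:15, 16:30–17:15.
Eitan ∩ Hiro ∩ Keiko ∩ Uma: 16:00–16:15, 16:30–17:15.
Windows ≥ 30 min: 16:30–17:15.
Earliest such window starts at 16:30.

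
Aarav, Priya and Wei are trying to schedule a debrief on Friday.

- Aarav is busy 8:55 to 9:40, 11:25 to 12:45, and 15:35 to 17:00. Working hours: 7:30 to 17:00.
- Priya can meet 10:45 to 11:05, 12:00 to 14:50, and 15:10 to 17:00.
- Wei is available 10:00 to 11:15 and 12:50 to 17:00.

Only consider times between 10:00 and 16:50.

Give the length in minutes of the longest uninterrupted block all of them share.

Aarav free within 07:30–17:00: 07:30–08:55, 09:40–11:25, 12:45–15:35.
Aarav ∩ Priya: 10:45–11:05, 12:45–14:50, 15:10–15:35.
Aarav ∩ Priya ∩ Wei: 10:45–11:05, 12:50–14:50, 15:10–15:35.
Restricted to 10:00–16:50: 10:45–11:05, 12:50–14:50, 15:10–15:35.
Common window lengths: 20, 120, 25 min; longest is 120.

120 minutes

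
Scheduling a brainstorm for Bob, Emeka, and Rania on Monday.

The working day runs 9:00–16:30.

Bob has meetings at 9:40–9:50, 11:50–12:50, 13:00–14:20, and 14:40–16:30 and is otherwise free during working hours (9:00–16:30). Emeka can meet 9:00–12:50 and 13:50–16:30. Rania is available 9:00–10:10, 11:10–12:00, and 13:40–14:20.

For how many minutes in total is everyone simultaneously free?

100 minutes

Bob free within 09:00–16:30: 09:00–09:40, 09:50–11:50, 12:50–13:00, 14:20–14:40.
Bob ∩ Emeka: 09:00–09:40, 09:50–11:50, 14:20–14:40.
Bob ∩ Emeka ∩ Rania: 09:00–09:40, 09:50–10:10, 11:10–11:50.
Total common minutes: 40 + 20 + 40 = 100.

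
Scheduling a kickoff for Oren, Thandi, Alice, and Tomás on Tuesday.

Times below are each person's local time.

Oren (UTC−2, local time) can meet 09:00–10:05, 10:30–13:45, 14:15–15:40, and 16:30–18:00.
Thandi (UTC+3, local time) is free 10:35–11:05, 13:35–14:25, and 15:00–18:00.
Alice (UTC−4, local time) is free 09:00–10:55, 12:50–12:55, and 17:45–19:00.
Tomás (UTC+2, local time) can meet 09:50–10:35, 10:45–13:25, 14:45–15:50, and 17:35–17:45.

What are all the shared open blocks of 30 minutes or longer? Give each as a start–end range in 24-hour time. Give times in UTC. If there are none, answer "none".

13:00–13:50

Oren → UTC: 11:00–12:05, 12:30–15:45, 16:15–17:40, 18:30–20:00.
Thandi → UTC: 07:35–08:05, 10:35–11:25, 12:00–15:00.
Alice → UTC: 13:00–14:55, 16:50–16:55, 21:45–23:00.
Tomás → UTC: 07:50–08:35, 08:45–11:25, 12:45–13:50, 15:35–15:45.
Oren ∩ Thandi: 11:00–11:25, 12:00–12:05, 12:30–15:00.
Oren ∩ Thandi ∩ Alice: 13:00–14:55.
Oren ∩ Thandi ∩ Alice ∩ Tomás: 13:00–13:50.
Windows ≥ 30 min: 13:00–13:50.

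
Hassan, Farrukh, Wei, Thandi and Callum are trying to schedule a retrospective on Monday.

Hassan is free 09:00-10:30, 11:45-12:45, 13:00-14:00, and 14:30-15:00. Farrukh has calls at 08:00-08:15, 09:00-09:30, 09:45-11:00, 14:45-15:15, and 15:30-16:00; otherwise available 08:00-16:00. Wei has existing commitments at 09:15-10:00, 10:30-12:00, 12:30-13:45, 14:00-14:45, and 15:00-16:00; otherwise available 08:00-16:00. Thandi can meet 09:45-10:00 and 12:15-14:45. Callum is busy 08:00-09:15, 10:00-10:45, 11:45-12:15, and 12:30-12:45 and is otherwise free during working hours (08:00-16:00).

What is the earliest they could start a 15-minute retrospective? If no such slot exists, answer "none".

12:15

Farrukh free within 08:00–16:00: 08:15–09:00, 09:30–09:45, 11:00–14:45, 15:15–15:30.
Wei free within 08:00–16:00: 08:00–09:15, 10:00–10:30, 12:00–12:30, 13:45–14:00, 14:45–15:00.
Callum free within 08:00–16:00: 09:15–10:00, 10:45–11:45, 12:15–12:30, 12:45–16:00.
Hassan ∩ Farrukh: 09:30–09:45, 11:45–12:45, 13:00–14:00, 14:30–14:45.
Hassan ∩ Farrukh ∩ Wei: 12:00–12:30, 13:45–14:00.
Hassan ∩ Farrukh ∩ Wei ∩ Thandi: 12:15–12:30, 13:45–14:00.
Hassan ∩ Farrukh ∩ Wei ∩ Thandi ∩ Callum: 12:15–12:30, 13:45–14:00.
Windows ≥ 15 min: 12:15–12:30, 13:45–14:00.
Earliest such window starts at 12:15.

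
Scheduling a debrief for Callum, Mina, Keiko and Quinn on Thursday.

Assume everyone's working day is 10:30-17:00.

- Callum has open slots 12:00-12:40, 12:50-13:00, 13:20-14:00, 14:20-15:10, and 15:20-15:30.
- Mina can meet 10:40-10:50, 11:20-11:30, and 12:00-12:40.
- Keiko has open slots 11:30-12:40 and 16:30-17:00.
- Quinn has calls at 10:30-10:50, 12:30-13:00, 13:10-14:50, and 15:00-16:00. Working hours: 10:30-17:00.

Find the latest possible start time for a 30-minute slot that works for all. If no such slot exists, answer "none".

Quinn free within 10:30–17:00: 10:50–12:30, 13:00–13:10, 14:50–15:00, 16:00–17:00.
Callum ∩ Mina: 12:00–12:40.
Callum ∩ Mina ∩ Keiko: 12:00–12:40.
Callum ∩ Mina ∩ Keiko ∩ Quinn: 12:00–12:30.
Windows ≥ 30 min: 12:00–12:30.
Latest start in the last window 12:00–12:30 is 12:30 − 30 min = 12:00.

12:00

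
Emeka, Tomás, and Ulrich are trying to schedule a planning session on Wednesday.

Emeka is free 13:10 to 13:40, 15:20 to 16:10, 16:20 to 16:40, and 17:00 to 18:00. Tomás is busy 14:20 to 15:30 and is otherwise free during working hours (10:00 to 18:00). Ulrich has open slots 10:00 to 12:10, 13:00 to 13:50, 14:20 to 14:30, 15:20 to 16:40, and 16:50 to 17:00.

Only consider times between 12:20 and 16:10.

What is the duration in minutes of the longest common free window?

40 minutes

Tomás free within 10:00–18:00: 10:00–14:20, 15:30–18:00.
Emeka ∩ Tomás: 13:10–13:40, 15:30–16:10, 16:20–16:40, 17:00–18:00.
Emeka ∩ Tomás ∩ Ulrich: 13:10–13:40, 15:30–16:10, 16:20–16:40.
Restricted to 12:20–16:10: 13:10–13:40, 15:30–16:10.
Common window lengths: 30, 40 min; longest is 40.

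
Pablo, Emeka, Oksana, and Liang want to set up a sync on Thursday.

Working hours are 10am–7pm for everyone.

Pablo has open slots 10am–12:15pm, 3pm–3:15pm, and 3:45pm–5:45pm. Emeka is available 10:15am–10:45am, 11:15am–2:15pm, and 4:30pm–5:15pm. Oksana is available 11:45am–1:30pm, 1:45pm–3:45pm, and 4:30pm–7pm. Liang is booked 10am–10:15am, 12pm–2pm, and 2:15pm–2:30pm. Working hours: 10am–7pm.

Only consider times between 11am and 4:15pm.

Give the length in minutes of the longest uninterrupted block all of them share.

15 minutes

Liang free within 10:00–19:00: 10:15–12:00, 14:00–14:15, 14:30–19:00.
Pablo ∩ Emeka: 10:15–10:45, 11:15–12:15, 16:30–17:15.
Pablo ∩ Emeka ∩ Oksana: 11:45–12:15, 16:30–17:15.
Pablo ∩ Emeka ∩ Oksana ∩ Liang: 11:45–12:00, 16:30–17:15.
Restricted to 11:00–16:15: 11:45–12:00.
Single common window of 15 minutes.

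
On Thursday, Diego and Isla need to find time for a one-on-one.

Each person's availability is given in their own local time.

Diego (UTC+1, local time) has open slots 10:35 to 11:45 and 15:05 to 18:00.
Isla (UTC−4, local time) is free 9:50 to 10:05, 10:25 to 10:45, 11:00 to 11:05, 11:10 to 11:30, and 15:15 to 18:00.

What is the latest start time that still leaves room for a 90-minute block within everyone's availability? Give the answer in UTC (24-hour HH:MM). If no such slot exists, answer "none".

Diego → UTC: 09:35–10:45, 14:05–17:00.
Isla → UTC: 13:50–14:05, 14:25–14:45, 15:00–15:05, 15:10–15:30, 19:15–22:00.
Diego ∩ Isla: 14:25–14:45, 15:00–15:05, 15:10–15:30.
Windows ≥ 90 min: (none).

none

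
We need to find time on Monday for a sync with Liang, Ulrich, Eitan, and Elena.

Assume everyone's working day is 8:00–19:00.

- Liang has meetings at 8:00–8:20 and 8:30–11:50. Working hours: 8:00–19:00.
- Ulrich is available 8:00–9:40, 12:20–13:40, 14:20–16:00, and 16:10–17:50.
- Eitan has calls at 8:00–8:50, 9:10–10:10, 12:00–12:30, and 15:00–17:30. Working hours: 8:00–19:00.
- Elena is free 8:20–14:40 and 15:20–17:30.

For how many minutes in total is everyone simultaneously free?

Liang free within 08:00–19:00: 08:20–08:30, 11:50–19:00.
Eitan free within 08:00–19:00: 08:50–09:10, 10:10–12:00, 12:30–15:00, 17:30–19:00.
Liang ∩ Ulrich: 08:20–08:30, 12:20–13:40, 14:20–16:00, 16:10–17:50.
Liang ∩ Ulrich ∩ Eitan: 12:30–13:40, 14:20–15:00, 17:30–17:50.
Liang ∩ Ulrich ∩ Eitan ∩ Elena: 12:30–13:40, 14:20–14:40.
Total common minutes: 70 + 20 = 90.

90 minutes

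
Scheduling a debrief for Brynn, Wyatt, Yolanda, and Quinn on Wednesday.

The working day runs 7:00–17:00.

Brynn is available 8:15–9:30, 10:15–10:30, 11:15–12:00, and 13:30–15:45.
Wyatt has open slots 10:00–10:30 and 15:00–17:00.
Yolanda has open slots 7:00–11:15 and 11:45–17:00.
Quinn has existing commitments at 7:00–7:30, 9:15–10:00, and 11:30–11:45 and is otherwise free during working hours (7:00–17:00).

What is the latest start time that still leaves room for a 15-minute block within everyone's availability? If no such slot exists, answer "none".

Quinn free within 07:00–17:00: 07:30–09:15, 10:00–11:30, 11:45–17:00.
Brynn ∩ Wyatt: 10:15–10:30, 15:00–15:45.
Brynn ∩ Wyatt ∩ Yolanda: 10:15–10:30, 15:00–15:45.
Brynn ∩ Wyatt ∩ Yolanda ∩ Quinn: 10:15–10:30, 15:00–15:45.
Windows ≥ 15 min: 10:15–10:30, 15:00–15:45.
Latest start in the last window 15:00–15:45 is 15:45 − 15 min = 15:30.

15:30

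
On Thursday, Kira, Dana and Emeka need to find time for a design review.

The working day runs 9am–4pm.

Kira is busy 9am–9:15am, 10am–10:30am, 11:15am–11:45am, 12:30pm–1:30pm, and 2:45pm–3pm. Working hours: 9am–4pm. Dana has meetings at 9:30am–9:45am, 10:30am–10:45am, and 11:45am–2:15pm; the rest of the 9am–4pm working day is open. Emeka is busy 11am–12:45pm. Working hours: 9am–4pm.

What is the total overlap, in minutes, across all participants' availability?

Kira free within 09:00–16:00: 09:15–10:00, 10:30–11:15, 11:45–12:30, 13:30–14:45, 15:00–16:00.
Dana free within 09:00–16:00: 09:00–09:30, 09:45–10:30, 10:45–11:45, 14:15–16:00.
Emeka free within 09:00–16:00: 09:00–11:00, 12:45–16:00.
Kira ∩ Dana: 09:15–09:30, 09:45–10:00, 10:45–11:15, 14:15–14:45, 15:00–16:00.
Kira ∩ Dana ∩ Emeka: 09:15–09:30, 09:45–10:00, 10:45–11:00, 14:15–14:45, 15:00–16:00.
Total common minutes: 15 + 15 + 15 + 30 + 60 = 135.

135 minutes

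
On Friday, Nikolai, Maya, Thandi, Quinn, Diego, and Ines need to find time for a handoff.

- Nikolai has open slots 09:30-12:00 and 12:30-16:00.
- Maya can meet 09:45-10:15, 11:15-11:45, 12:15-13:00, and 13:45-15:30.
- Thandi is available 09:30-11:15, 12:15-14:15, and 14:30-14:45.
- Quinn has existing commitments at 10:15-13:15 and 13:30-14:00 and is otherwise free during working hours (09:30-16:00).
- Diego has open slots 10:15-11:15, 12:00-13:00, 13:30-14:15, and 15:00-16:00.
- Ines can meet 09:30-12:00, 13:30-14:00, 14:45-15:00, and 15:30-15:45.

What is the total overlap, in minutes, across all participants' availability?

Quinn free within 09:30–16:00: 09:30–10:15, 13:15–13:30, 14:00–16:00.
Nikolai ∩ Maya: 09:45–10:15, 11:15–11:45, 12:30–13:00, 13:45–15:30.
Nikolai ∩ Maya ∩ Thandi: 09:45–10:15, 12:30–13:00, 13:45–14:15, 14:30–14:45.
Nikolai ∩ Maya ∩ Thandi ∩ Quinn: 09:45–10:15, 14:00–14:15, 14:30–14:45.
Nikolai ∩ Maya ∩ Thandi ∩ Quinn ∩ Diego: 14:00–14:15.
Nikolai ∩ Maya ∩ Thandi ∩ Quinn ∩ Diego ∩ Ines: (none).
Total common minutes: 0.

0 minutes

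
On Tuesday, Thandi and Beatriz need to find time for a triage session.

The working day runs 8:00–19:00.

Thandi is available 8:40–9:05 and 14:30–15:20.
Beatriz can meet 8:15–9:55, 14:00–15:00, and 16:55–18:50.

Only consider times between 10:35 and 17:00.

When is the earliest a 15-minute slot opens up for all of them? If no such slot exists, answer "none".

14:30

Thandi ∩ Beatriz: 08:40–09:05, 14:30–15:00.
Restricted to 10:35–17:00: 14:30–15:00.
Windows ≥ 15 min: 14:30–15:00.
Earliest such window starts at 14:30.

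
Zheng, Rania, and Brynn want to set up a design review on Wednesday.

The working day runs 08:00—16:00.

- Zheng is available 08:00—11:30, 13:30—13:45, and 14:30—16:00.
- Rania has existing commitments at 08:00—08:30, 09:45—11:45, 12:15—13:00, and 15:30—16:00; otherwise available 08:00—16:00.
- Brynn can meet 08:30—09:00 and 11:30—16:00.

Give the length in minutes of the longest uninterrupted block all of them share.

60 minutes

Rania free within 08:00–16:00: 08:30–09:45, 11:45–12:15, 13:00–15:30.
Zheng ∩ Rania: 08:30–09:45, 13:30–13:45, 14:30–15:30.
Zheng ∩ Rania ∩ Brynn: 08:30–09:00, 13:30–13:45, 14:30–15:30.
Common window lengths: 30, 15, 60 min; longest is 60.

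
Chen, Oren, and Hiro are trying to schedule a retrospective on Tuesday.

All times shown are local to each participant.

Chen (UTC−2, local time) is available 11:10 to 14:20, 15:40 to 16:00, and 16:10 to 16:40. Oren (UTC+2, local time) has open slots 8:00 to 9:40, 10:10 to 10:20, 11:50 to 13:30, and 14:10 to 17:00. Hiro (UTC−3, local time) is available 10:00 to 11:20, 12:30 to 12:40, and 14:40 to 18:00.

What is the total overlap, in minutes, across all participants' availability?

70 minutes

Chen → UTC: 13:10–16:20, 17:40–18:00, 18:10–18:40.
Oren → UTC: 06:00–07:40, 08:10–08:20, 09:50–11:30, 12:10–15:00.
Hiro → UTC: 13:00–14:20, 15:30–15:40, 17:40–21:00.
Chen ∩ Oren: 13:10–15:00.
Chen ∩ Oren ∩ Hiro: 13:10–14:20.
Total common minutes: 70.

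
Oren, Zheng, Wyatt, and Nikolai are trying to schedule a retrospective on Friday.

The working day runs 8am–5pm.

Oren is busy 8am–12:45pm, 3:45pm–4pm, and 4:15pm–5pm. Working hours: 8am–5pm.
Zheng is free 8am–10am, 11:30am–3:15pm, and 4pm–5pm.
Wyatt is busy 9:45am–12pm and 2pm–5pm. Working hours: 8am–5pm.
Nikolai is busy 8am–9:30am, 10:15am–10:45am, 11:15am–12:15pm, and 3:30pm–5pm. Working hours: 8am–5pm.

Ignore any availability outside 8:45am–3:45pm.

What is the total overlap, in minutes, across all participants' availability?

75 minutes

Oren free within 08:00–17:00: 12:45–15:45, 16:00–16:15.
Wyatt free within 08:00–17:00: 08:00–09:45, 12:00–14:00.
Nikolai free within 08:00–17:00: 09:30–10:15, 10:45–11:15, 12:15–15:30.
Oren ∩ Zheng: 12:45–15:15, 16:00–16:15.
Oren ∩ Zheng ∩ Wyatt: 12:45–14:00.
Oren ∩ Zheng ∩ Wyatt ∩ Nikolai: 12:45–14:00.
Restricted to 08:45–15:45: 12:45–14:00.
Total common minutes: 75.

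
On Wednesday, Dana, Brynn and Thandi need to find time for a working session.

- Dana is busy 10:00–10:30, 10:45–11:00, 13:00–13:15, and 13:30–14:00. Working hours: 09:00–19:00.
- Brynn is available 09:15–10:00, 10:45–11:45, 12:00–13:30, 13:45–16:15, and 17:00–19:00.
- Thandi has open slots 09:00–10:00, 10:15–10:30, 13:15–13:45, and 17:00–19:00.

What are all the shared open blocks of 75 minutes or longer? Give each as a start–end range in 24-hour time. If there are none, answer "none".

Dana free within 09:00–19:00: 09:00–10:00, 10:30–10:45, 11:00–13:00, 13:15–13:30, 14:00–19:00.
Dana ∩ Brynn: 09:15–10:00, 11:00–11:45, 12:00–13:00, 13:15–13:30, 14:00–16:15, 17:00–19:00.
Dana ∩ Brynn ∩ Thandi: 09:15–10:00, 13:15–13:30, 17:00–19:00.
Windows ≥ 75 min: 17:00–19:00.

17:00–19:00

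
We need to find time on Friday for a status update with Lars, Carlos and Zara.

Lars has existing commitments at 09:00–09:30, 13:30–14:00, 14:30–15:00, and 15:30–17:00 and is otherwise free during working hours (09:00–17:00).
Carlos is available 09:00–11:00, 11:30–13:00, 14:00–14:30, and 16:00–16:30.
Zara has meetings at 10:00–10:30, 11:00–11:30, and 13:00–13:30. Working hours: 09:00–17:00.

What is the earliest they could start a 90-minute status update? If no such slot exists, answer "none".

Lars free within 09:00–17:00: 09:30–13:30, 14:00–14:30, 15:00–15:30.
Zara free within 09:00–17:00: 09:00–10:00, 10:30–11:00, 11:30–13:00, 13:30–17:00.
Lars ∩ Carlos: 09:30–11:00, 11:30–13:00, 14:00–14:30.
Lars ∩ Carlos ∩ Zara: 09:30–10:00, 10:30–11:00, 11:30–13:00, 14:00–14:30.
Windows ≥ 90 min: 11:30–13:00.
Earliest such window starts at 11:30.

11:30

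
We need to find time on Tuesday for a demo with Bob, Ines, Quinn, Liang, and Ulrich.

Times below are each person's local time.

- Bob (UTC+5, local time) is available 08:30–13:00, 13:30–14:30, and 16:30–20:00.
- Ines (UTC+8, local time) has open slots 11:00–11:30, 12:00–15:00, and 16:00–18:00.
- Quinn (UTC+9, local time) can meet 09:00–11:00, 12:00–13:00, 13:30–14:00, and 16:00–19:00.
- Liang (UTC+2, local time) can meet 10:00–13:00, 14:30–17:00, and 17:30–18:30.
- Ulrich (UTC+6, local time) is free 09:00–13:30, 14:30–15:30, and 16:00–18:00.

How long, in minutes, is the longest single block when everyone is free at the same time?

60 minutes

Bob → UTC: 03:30–08:00, 08:30–09:30, 11:30–15:00.
Ines → UTC: 03:00–03:30, 04:00–07:00, 08:00–10:00.
Quinn → UTC: 00:00–02:00, 03:00–04:00, 04:30–05:00, 07:00–10:00.
Liang → UTC: 08:00–11:00, 12:30–15:00, 15:30–16:30.
Ulrich → UTC: 03:00–07:30, 08:30–09:30, 10:00–12:00.
Bob ∩ Ines: 04:00–07:00, 08:30–09:30.
Bob ∩ Ines ∩ Quinn: 04:30–05:00, 08:30–09:30.
Bob ∩ Ines ∩ Quinn ∩ Liang: 08:30–09:30.
Bob ∩ Ines ∩ Quinn ∩ Liang ∩ Ulrich: 08:30–09:30.
Single common window of 60 minutes.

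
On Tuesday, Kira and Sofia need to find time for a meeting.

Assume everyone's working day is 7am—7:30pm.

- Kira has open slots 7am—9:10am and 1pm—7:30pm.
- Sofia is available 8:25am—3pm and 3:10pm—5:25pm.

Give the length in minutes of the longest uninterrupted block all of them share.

135 minutes

Kira ∩ Sofia: 08:25–09:10, 13:00–15:00, 15:10–17:25.
Common window lengths: 45, 120, 135 min; longest is 135.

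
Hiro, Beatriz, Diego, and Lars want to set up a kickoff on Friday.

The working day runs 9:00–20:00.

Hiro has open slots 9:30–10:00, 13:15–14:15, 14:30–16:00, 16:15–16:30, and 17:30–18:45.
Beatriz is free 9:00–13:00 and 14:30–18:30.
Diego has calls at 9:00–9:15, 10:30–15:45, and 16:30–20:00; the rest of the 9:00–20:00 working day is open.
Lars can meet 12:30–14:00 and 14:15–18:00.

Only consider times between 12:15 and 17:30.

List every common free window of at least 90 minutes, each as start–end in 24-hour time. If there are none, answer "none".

none

Diego free within 09:00–20:00: 09:15–10:30, 15:45–16:30.
Hiro ∩ Beatriz: 09:30–10:00, 14:30–16:00, 16:15–16:30, 17:30–18:30.
Hiro ∩ Beatriz ∩ Diego: 09:30–10:00, 15:45–16:00, 16:15–16:30.
Hiro ∩ Beatriz ∩ Diego ∩ Lars: 15:45–16:00, 16:15–16:30.
Restricted to 12:15–17:30: 15:45–16:00, 16:15–16:30.
Windows ≥ 90 min: (none).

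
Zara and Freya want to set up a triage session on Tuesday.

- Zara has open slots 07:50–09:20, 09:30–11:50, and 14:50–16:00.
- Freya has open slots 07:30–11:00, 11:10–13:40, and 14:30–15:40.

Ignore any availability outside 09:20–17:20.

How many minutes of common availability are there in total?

Zara ∩ Freya: 07:50–09:20, 09:30–11:00, 11:10–11:50, 14:50–15:40.
Restricted to 09:20–17:20: 09:30–11:00, 11:10–11:50, 14:50–15:40.
Total common minutes: 90 + 40 + 50 = 180.

180 minutes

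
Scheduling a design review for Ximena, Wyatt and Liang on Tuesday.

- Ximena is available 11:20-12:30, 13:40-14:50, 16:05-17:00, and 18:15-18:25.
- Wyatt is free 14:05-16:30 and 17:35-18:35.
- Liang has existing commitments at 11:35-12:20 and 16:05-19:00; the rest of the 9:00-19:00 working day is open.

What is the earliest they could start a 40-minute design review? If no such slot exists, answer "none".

14:05

Liang free within 09:00–19:00: 09:00–11:35, 12:20–16:05.
Ximena ∩ Wyatt: 14:05–14:50, 16:05–16:30, 18:15–18:25.
Ximena ∩ Wyatt ∩ Liang: 14:05–14:50.
Windows ≥ 40 min: 14:05–14:50.
Earliest such window starts at 14:05.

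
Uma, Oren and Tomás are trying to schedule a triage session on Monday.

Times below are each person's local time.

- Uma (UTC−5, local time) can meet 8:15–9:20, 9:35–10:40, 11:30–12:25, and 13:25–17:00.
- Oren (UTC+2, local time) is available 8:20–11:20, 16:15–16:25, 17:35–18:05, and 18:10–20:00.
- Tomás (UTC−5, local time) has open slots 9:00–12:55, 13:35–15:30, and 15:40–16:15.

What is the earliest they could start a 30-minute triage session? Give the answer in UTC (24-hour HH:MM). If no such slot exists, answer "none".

Uma → UTC: 13:15–14:20, 14:35–15:40, 16:30–17:25, 18:25–22:00.
Oren → UTC: 06:20–09:20, 14:15–14:25, 15:35–16:05, 16:10–18:00.
Tomás → UTC: 14:00–17:55, 18:35–20:30, 20:40–21:15.
Uma ∩ Oren: 14:15–14:20, 15:35–15:40, 16:30–17:25.
Uma ∩ Oren ∩ Tomás: 14:15–14:20, 15:35–15:40, 16:30–17:25.
Windows ≥ 30 min: 16:30–17:25.
Earliest such window starts at 16:30.

16:30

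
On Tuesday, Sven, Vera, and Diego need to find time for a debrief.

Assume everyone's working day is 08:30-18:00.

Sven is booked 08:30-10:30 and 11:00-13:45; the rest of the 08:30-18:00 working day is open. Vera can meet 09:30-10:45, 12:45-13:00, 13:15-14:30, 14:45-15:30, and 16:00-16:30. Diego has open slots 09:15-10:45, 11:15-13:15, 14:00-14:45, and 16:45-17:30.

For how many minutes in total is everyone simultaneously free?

Sven free within 08:30–18:00: 10:30–11:00, 13:45–18:00.
Sven ∩ Vera: 10:30–10:45, 13:45–14:30, 14:45–15:30, 16:00–16:30.
Sven ∩ Vera ∩ Diego: 10:30–10:45, 14:00–14:30.
Total common minutes: 15 + 30 = 45.

45 minutes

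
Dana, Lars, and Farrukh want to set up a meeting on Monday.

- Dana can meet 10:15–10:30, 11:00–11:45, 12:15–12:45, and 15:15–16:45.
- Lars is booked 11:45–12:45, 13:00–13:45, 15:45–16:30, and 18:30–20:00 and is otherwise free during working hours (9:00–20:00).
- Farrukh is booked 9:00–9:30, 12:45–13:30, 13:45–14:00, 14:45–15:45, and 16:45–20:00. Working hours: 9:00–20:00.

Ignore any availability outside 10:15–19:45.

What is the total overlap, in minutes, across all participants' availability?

75 minutes

Lars free within 09:00–20:00: 09:00–11:45, 12:45–13:00, 13:45–15:45, 16:30–18:30.
Farrukh free within 09:00–20:00: 09:30–12:45, 13:30–13:45, 14:00–14:45, 15:45–16:45.
Dana ∩ Lars: 10:15–10:30, 11:00–11:45, 15:15–15:45, 16:30–16:45.
Dana ∩ Lars ∩ Farrukh: 10:15–10:30, 11:00–11:45, 16:30–16:45.
Restricted to 10:15–19:45: 10:15–10:30, 11:00–11:45, 16:30–16:45.
Total common minutes: 15 + 45 + 15 = 75.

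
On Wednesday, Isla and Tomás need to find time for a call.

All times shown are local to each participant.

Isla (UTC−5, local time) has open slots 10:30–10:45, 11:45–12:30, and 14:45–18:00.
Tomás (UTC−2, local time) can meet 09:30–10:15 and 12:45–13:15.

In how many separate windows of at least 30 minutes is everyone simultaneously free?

Isla → UTC: 15:30–15:45, 16:45–17:30, 19:45–23:00.
Tomás → UTC: 11:30–12:15, 14:45–15:15.
Isla ∩ Tomás: (none).
Windows ≥ 30 min: (none).
That's 0 windows.

0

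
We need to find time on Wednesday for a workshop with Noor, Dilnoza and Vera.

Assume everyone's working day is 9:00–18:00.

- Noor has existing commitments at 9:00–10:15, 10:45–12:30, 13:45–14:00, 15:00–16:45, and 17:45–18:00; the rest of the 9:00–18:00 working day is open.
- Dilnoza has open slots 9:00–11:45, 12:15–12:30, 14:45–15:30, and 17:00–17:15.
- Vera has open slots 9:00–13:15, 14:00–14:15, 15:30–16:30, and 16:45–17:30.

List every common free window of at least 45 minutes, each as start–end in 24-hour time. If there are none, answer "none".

none

Noor free within 09:00–18:00: 10:15–10:45, 12:30–13:45, 14:00–15:00, 16:45–17:45.
Noor ∩ Dilnoza: 10:15–10:45, 14:45–15:00, 17:00–17:15.
Noor ∩ Dilnoza ∩ Vera: 10:15–10:45, 17:00–17:15.
Windows ≥ 45 min: (none).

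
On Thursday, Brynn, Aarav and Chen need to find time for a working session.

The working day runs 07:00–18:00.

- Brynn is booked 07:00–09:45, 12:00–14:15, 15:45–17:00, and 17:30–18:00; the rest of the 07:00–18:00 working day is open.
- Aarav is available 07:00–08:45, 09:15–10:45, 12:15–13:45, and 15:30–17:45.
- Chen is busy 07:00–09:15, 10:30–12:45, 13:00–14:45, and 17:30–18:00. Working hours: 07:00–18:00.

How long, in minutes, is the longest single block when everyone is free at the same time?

45 minutes

Brynn free within 07:00–18:00: 09:45–12:00, 14:15–15:45, 17:00–17:30.
Chen free within 07:00–18:00: 09:15–10:30, 12:45–13:00, 14:45–17:30.
Brynn ∩ Aarav: 09:45–10:45, 15:30–15:45, 17:00–17:30.
Brynn ∩ Aarav ∩ Chen: 09:45–10:30, 15:30–15:45, 17:00–17:30.
Common window lengths: 45, 15, 30 min; longest is 45.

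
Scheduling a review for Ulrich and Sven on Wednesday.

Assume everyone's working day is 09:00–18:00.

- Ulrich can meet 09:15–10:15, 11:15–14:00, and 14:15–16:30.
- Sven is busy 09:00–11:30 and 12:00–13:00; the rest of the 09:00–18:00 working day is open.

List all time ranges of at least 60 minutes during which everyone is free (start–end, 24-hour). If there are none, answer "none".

Sven free within 09:00–18:00: 11:30–12:00, 13:00–18:00.
Ulrich ∩ Sven: 11:30–12:00, 13:00–14:00, 14:15–16:30.
Windows ≥ 60 min: 13:00–14:00, 14:15–16:30.

13:00–14:00, 14:15–16:30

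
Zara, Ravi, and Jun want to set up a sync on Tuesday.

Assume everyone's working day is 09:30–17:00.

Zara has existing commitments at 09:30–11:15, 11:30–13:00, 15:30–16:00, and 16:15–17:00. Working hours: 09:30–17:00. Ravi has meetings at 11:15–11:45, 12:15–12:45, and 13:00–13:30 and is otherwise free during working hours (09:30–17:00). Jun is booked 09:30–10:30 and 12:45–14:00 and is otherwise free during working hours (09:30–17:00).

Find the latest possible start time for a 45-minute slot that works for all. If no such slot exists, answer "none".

Zara free within 09:30–17:00: 11:15–11:30, 13:00–15:30, 16:00–16:15.
Ravi free within 09:30–17:00: 09:30–11:15, 11:45–12:15, 12:45–13:00, 13:30–17:00.
Jun free within 09:30–17:00: 10:30–12:45, 14:00–17:00.
Zara ∩ Ravi: 13:30–15:30, 16:00–16:15.
Zara ∩ Ravi ∩ Jun: 14:00–15:30, 16:00–16:15.
Windows ≥ 45 min: 14:00–15:30.
Latest start in the last window 14:00–15:30 is 15:30 − 45 min = 14:45.

14:45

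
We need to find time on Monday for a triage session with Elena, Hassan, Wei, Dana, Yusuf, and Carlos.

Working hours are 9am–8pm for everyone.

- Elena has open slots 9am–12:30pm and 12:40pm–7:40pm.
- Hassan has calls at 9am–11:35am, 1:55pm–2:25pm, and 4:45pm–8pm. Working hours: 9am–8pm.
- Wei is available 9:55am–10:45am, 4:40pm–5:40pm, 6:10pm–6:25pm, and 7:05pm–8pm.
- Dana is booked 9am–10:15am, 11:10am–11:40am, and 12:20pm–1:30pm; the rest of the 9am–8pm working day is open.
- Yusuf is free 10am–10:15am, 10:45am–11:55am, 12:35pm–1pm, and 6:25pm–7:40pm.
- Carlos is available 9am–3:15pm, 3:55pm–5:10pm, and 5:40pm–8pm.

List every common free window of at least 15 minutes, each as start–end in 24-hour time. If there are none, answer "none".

none

Hassan free within 09:00–20:00: 11:35–13:55, 14:25–16:45.
Dana free within 09:00–20:00: 10:15–11:10, 11:40–12:20, 13:30–20:00.
Elena ∩ Hassan: 11:35–12:30, 12:40–13:55, 14:25–16:45.
Elena ∩ Hassan ∩ Wei: 16:40–16:45.
Elena ∩ Hassan ∩ Wei ∩ Dana: 16:40–16:45.
Elena ∩ Hassan ∩ Wei ∩ Dana ∩ Yusuf: (none).
Elena ∩ Hassan ∩ Wei ∩ Dana ∩ Yusuf ∩ Carlos: (none).
Windows ≥ 15 min: (none).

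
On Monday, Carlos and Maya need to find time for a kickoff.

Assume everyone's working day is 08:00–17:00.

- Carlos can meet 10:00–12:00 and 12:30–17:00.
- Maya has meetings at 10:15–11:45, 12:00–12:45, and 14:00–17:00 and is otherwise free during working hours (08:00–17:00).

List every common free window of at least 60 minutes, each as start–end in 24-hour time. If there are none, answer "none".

12:45–14:00

Maya free within 08:00–17:00: 08:00–10:15, 11:45–12:00, 12:45–14:00.
Carlos ∩ Maya: 10:00–10:15, 11:45–12:00, 12:45–14:00.
Windows ≥ 60 min: 12:45–14:00.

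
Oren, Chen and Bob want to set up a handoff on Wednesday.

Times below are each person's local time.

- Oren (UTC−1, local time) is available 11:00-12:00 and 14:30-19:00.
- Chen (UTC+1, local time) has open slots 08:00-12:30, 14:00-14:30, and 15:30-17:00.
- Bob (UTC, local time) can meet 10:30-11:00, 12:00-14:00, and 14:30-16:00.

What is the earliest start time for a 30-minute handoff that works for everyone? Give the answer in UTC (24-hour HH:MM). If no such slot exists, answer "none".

Oren → UTC: 12:00–13:00, 15:30–20:00.
Chen → UTC: 07:00–11:30, 13:00–13:30, 14:30–16:00.
Bob → UTC: 10:30–11:00, 12:00–14:00, 14:30–16:00.
Oren ∩ Chen: 15:30–16:00.
Oren ∩ Chen ∩ Bob: 15:30–16:00.
Windows ≥ 30 min: 15:30–16:00.
Earliest such window starts at 15:30.

15:30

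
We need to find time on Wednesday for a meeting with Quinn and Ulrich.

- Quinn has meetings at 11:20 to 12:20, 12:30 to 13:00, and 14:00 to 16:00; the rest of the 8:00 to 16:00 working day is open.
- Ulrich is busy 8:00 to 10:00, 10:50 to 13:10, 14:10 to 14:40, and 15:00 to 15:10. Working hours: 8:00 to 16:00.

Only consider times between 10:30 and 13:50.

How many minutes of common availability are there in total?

60 minutes

Quinn free within 08:00–16:00: 08:00–11:20, 12:20–12:30, 13:00–14:00.
Ulrich free within 08:00–16:00: 10:00–10:50, 13:10–14:10, 14:40–15:00, 15:10–16:00.
Quinn ∩ Ulrich: 10:00–10:50, 13:10–14:00.
Restricted to 10:30–13:50: 10:30–10:50, 13:10–13:50.
Total common minutes: 20 + 40 = 60.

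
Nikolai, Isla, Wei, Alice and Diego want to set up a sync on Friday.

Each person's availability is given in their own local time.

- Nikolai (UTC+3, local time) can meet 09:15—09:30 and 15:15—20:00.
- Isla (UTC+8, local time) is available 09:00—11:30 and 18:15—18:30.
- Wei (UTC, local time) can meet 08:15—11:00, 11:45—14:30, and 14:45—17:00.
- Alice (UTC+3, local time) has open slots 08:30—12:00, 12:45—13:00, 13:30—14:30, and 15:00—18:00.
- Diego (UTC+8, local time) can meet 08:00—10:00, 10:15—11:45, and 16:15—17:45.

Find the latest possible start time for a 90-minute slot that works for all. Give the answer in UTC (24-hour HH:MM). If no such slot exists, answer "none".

none

Nikolai → UTC: 06:15–06:30, 12:15–17:00.
Isla → UTC: 01:00–03:30, 10:15–10:30.
Wei → UTC: 08:15–11:00, 11:45–14:30, 14:45–17:00.
Alice → UTC: 05:30–09:00, 09:45–10:00, 10:30–11:30, 12:00–15:00.
Diego → UTC: 00:00–02:00, 02:15–03:45, 08:15–09:45.
Nikolai ∩ Isla: (none).
Nikolai ∩ Isla ∩ Wei: (none).
Nikolai ∩ Isla ∩ Wei ∩ Alice: (none).
Nikolai ∩ Isla ∩ Wei ∩ Alice ∩ Diego: (none).
Windows ≥ 90 min: (none).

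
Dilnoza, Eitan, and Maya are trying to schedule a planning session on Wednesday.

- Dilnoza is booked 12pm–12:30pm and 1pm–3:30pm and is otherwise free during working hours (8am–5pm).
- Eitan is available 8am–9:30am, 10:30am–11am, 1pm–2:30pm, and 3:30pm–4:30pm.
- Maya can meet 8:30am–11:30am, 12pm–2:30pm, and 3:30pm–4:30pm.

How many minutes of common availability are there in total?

Dilnoza free within 08:00–17:00: 08:00–12:00, 12:30–13:00, 15:30–17:00.
Dilnoza ∩ Eitan: 08:00–09:30, 10:30–11:00, 15:30–16:30.
Dilnoza ∩ Eitan ∩ Maya: 08:30–09:30, 10:30–11:00, 15:30–16:30.
Total common minutes: 60 + 30 + 60 = 150.

150 minutes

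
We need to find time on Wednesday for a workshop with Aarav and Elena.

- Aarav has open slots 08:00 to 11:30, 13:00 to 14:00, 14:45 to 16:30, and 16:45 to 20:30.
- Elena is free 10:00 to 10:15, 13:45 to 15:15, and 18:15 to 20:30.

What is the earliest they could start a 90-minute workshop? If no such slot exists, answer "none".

Aarav ∩ Elena: 10:00–10:15, 13:45–14:00, 14:45–15:15, 18:15–20:30.
Windows ≥ 90 min: 18:15–20:30.
Earliest such window starts at 18:15.

18:15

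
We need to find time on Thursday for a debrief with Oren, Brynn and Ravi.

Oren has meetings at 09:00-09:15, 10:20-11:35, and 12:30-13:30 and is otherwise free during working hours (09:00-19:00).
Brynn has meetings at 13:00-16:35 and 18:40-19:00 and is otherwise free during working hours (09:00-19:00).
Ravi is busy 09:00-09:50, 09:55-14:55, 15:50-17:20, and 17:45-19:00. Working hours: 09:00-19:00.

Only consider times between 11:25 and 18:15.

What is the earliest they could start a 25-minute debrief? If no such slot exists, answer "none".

Oren free within 09:00–19:00: 09:15–10:20, 11:35–12:30, 13:30–19:00.
Brynn free within 09:00–19:00: 09:00–13:00, 16:35–18:40.
Ravi free within 09:00–19:00: 09:50–09:55, 14:55–15:50, 17:20–17:45.
Oren ∩ Brynn: 09:15–10:20, 11:35–12:30, 16:35–18:40.
Oren ∩ Brynn ∩ Ravi: 09:50–09:55, 17:20–17:45.
Restricted to 11:25–18:15: 17:20–17:45.
Windows ≥ 25 min: 17:20–17:45.
Earliest such window starts at 17:20.

17:20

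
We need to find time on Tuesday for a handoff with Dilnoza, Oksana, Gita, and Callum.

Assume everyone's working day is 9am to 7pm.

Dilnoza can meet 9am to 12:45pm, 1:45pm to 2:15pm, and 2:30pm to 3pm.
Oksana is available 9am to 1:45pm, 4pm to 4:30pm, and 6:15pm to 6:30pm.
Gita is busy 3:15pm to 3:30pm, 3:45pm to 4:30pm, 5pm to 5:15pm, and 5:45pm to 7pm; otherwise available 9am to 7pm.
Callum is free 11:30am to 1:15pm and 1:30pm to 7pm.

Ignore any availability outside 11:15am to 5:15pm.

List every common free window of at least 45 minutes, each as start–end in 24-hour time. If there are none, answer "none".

Gita free within 09:00–19:00: 09:00–15:15, 15:30–15:45, 16:30–17:00, 17:15–17:45.
Dilnoza ∩ Oksana: 09:00–12:45.
Dilnoza ∩ Oksana ∩ Gita: 09:00–12:45.
Dilnoza ∩ Oksana ∩ Gita ∩ Callum: 11:30–12:45.
Restricted to 11:15–17:15: 11:30–12:45.
Windows ≥ 45 min: 11:30–12:45.

11:30–12:45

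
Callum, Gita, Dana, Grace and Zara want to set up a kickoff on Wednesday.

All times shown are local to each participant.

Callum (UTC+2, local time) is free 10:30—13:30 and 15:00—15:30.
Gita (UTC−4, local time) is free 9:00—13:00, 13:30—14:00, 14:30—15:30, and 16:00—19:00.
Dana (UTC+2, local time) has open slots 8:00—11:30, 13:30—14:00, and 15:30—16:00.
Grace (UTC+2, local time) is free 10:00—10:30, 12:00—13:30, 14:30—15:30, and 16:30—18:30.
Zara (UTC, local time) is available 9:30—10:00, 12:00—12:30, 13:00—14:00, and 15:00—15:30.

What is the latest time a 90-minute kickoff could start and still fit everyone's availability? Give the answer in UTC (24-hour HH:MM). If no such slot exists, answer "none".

none

Callum → UTC: 08:30–11:30, 13:00–13:30.
Gita → UTC: 13:00–17:00, 17:30–18:00, 18:30–19:30, 20:00–23:00.
Dana → UTC: 06:00–09:30, 11:30–12:00, 13:30–14:00.
Grace → UTC: 08:00–08:30, 10:00–11:30, 12:30–13:30, 14:30–16:30.
Zara → UTC: 09:30–10:00, 12:00–12:30, 13:00–14:00, 15:00–15:30.
Callum ∩ Gita: 13:00–13:30.
Callum ∩ Gita ∩ Dana: (none).
Callum ∩ Gita ∩ Dana ∩ Grace: (none).
Callum ∩ Gita ∩ Dana ∩ Grace ∩ Zara: (none).
Windows ≥ 90 min: (none).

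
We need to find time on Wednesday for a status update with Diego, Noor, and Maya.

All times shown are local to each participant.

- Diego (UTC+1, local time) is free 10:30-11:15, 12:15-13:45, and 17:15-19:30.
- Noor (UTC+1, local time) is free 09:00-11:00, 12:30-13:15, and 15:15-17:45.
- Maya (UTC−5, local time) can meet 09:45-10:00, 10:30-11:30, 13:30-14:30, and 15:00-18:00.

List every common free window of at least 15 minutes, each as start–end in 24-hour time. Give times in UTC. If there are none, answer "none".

Diego → UTC: 09:30–10:15, 11:15–12:45, 16:15–18:30.
Noor → UTC: 08:00–10:00, 11:30–12:15, 14:15–16:45.
Maya → UTC: 14:45–15:00, 15:30–16:30, 18:30–19:30, 20:00–23:00.
Diego ∩ Noor: 09:30–10:00, 11:30–12:15, 16:15–16:45.
Diego ∩ Noor ∩ Maya: 16:15–16:30.
Windows ≥ 15 min: 16:15–16:30.

16:15–16:30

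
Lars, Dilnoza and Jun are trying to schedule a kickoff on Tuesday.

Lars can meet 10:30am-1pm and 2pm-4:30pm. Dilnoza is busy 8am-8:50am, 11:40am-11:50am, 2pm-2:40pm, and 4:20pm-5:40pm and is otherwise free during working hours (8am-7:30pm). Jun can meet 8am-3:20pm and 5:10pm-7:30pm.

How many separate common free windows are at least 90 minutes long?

0

Dilnoza free within 08:00–19:30: 08:50–11:40, 11:50–14:00, 14:40–16:20, 17:40–19:30.
Lars ∩ Dilnoza: 10:30–11:40, 11:50–13:00, 14:40–16:20.
Lars ∩ Dilnoza ∩ Jun: 10:30–11:40, 11:50–13:00, 14:40–15:20.
Windows ≥ 90 min: (none).
That's 0 windows.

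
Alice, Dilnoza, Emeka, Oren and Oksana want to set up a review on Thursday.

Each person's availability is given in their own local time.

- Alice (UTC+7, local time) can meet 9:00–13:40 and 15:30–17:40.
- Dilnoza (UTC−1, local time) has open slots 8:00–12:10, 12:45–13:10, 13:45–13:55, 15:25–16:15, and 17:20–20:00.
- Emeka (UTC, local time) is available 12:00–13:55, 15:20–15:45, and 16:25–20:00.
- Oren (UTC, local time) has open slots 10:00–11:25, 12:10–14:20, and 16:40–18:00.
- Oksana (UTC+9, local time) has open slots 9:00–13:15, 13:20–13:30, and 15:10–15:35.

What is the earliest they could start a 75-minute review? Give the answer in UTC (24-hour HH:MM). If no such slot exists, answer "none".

Alice → UTC: 02:00–06:40, 08:30–10:40.
Dilnoza → UTC: 09:00–13:10, 13:45–14:10, 14:45–14:55, 16:25–17:15, 18:20–21:00.
Emeka → UTC: 12:00–13:55, 15:20–15:45, 16:25–20:00.
Oren → UTC: 10:00–11:25, 12:10–14:20, 16:40–18:00.
Oksana → UTC: 00:00–04:15, 04:20–04:30, 06:10–06:35.
Alice ∩ Dilnoza: 09:00–10:40.
Alice ∩ Dilnoza ∩ Emeka: (none).
Alice ∩ Dilnoza ∩ Emeka ∩ Oren: (none).
Alice ∩ Dilnoza ∩ Emeka ∩ Oren ∩ Oksana: (none).
Windows ≥ 75 min: (none).

none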